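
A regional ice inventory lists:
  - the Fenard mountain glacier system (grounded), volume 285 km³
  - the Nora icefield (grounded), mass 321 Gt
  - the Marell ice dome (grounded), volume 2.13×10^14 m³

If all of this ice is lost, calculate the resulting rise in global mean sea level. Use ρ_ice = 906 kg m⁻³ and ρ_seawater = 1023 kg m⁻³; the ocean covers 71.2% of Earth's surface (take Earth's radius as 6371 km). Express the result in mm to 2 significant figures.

Fenard: 285 km³ × (906/1023) = 252.4 km³ of water.
Nora: 321 Gt = 3.210×10^14 kg; dividing by ρ_w = 1023 kg m⁻³ gives 3.138×10^11 m³ of water.
Marell: 2.13×10^14 m³ × (906/1023) = 1.886×10^14 m³ of water.
Total added water ≈ 1.892×10^14 m³ over 3.63×10^14 m² → Δh = 0.521 m = 520 mm.

≈ 520 mm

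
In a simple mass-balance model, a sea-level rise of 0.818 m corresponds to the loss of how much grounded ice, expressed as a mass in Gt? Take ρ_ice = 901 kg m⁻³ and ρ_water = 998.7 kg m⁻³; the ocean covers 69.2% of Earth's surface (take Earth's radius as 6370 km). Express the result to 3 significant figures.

≈ 2.88×10^5 Gt

Required water volume = Δh × A = 0.818 m × 3.53×10^14 m² = 2.886×10^14 m³.
ρ_w = 998.7 kg m⁻³, so the mass of water = 2.886×10^14 m³ × 998.7 kg m⁻³ = 2.883×10^17 kg = 2.88×10^5 Gt (and the same mass of ice, by conservation).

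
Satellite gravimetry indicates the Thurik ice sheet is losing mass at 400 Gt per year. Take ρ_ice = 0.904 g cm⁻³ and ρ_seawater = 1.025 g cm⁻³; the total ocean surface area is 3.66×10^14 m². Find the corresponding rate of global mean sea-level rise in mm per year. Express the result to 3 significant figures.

≈ 1.07 mm/yr

ρ_w = 1.025 g cm⁻³ = 1025 kg m⁻³. Annual water volume added = 400 Gt / ρ_w = 4.000×10^14 kg / 1025 kg m⁻³ = 3.902×10^11 m³.
Δh per year = 3.902×10^11 / 3.66×10^14 = 1.07×10^-3 m = 1.07 mm.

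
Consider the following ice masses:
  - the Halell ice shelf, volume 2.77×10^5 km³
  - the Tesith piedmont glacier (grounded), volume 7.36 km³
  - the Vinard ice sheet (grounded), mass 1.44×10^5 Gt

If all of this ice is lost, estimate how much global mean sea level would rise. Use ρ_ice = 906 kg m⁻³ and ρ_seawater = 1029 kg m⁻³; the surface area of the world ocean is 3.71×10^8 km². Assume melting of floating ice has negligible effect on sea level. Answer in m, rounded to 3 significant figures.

≈ 0.377 m

The Halell ice shelf is floating and already displaces its own weight of water, so its melt adds essentially nothing to sea level.
Tesith: 7.36 km³ × (906/1029) = 6.480 km³ of water.
Vinard: 1.44×10^5 Gt = 1.440×10^17 kg; dividing by ρ_w = 1029 kg m⁻³ gives 1.399×10^14 m³ of water.
Total added water ≈ 1.399×10^14 m³ over 3.71×10^14 m² → Δh = 0.377 m.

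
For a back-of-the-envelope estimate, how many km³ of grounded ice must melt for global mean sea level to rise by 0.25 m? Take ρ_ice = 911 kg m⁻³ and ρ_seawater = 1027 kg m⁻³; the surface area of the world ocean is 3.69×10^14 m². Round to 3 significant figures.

Required water volume = Δh × A = 0.25 m × 3.69×10^14 m² = 9.225×10^13 m³ = 9.225×10^4 km³.
Ice volume = water volume × ρ_w/ρ_ice = 9.225×10^4 × 1027/911 = 1.04×10^5 km³.

≈ 1.04×10^5 km³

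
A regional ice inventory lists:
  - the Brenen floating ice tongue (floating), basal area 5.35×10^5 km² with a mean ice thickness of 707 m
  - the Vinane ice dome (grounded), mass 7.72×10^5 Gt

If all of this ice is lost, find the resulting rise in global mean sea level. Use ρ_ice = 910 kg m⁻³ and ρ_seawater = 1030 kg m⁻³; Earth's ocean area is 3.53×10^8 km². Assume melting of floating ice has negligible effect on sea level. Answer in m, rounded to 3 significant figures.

≈ 2.12 m

The Brenen floating ice tongue is floating and already displaces its own weight of water, so its melt adds essentially nothing to sea level.
Vinane: 7.72×10^5 Gt = 7.720×10^17 kg; dividing by ρ_w = 1030 kg m⁻³ gives 7.495×10^14 m³ of water.
Total added water ≈ 7.495×10^14 m³ over 3.53×10^14 m² → Δh = 2.12 m.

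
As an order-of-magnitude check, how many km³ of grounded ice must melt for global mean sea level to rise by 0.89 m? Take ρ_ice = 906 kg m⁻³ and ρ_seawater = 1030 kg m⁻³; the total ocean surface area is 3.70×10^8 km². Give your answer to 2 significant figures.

≈ 3.7×10^5 km³

Required water volume = Δh × A = 0.89 m × 3.70×10^14 m² = 3.293×10^14 m³ = 3.293×10^5 km³.
Ice volume = water volume × ρ_w/ρ_ice = 3.293×10^5 × 1030/906 = 3.7×10^5 km³.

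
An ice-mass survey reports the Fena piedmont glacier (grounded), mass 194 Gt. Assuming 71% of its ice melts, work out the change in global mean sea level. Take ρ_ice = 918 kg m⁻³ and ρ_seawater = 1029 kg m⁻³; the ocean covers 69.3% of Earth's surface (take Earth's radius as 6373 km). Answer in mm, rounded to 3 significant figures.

≈ 0.378 mm

Fena: 0.71 × 194 Gt = 1.377×10^14 kg; dividing by ρ_w = 1029 kg m⁻³ gives 1.339×10^11 m³ of water.
Spread over 3.54×10^14 m² of ocean, Δh = 1.339×10^11 / 3.54×10^14 = 3.78×10^-4 m = 0.378 mm.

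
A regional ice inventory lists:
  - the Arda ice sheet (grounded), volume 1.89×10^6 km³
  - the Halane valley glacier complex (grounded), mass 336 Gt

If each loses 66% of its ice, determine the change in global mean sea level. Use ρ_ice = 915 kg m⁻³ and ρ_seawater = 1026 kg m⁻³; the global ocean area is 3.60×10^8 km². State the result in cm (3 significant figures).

Arda: 0.66 × 1.89×10^6 km³ × (915/1026) = 1.112×10^6 km³ of water.
Halane: 0.66 × 336 Gt = 2.218×10^14 kg; dividing by ρ_w = 1026 kg m⁻³ gives 2.161×10^11 m³ of water.
Total added water ≈ 1.113×10^15 m³ over 3.60×10^14 m² → Δh = 3.09 m = 309 cm.

≈ 309 cm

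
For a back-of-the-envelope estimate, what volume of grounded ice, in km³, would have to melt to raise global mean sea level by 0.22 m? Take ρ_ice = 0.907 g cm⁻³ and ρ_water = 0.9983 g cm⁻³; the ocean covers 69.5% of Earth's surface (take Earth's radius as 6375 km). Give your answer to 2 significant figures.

≈ 8.6×10^4 km³

Required water volume = Δh × A = 0.22 m × 3.55×10^14 m² = 7.809×10^13 m³ = 7.809×10^4 km³.
Ice volume = water volume × ρ_w/ρ_ice = 7.809×10^4 × 998.3/907 = 8.6×10^4 km³.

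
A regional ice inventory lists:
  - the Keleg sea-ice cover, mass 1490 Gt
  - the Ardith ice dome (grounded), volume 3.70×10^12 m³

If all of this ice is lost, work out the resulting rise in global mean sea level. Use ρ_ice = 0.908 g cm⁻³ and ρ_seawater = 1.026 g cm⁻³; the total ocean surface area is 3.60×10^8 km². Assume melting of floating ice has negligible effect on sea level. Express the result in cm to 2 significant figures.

The Keleg sea-ice cover is floating and already displaces its own weight of water, so its melt adds essentially nothing to sea level.
Ardith: 3.70×10^12 m³ × (908/1026) = 3.274×10^12 m³ of water.
Total added water ≈ 3.274×10^12 m³ over 3.60×10^14 m² → Δh = 9.10×10^-3 m = 0.91 cm.

≈ 0.91 cm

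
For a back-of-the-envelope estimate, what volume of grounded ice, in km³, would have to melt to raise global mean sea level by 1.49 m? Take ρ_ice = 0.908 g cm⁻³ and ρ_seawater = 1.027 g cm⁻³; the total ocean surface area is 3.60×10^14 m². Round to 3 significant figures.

≈ 6.07×10^5 km³

Required water volume = Δh × A = 1.49 m × 3.60×10^14 m² = 5.364×10^14 m³ = 5.364×10^5 km³.
Ice volume = water volume × ρ_w/ρ_ice = 5.364×10^5 × 1027/908 = 6.07×10^5 km³.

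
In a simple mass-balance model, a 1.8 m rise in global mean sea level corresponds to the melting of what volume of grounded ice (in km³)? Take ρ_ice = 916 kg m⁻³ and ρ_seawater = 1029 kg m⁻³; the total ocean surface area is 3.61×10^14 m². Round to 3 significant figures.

≈ 7.30×10^5 km³

Required water volume = Δh × A = 1.8 m × 3.61×10^14 m² = 6.498×10^14 m³ = 6.498×10^5 km³.
Ice volume = water volume × ρ_w/ρ_ice = 6.498×10^5 × 1029/916 = 7.30×10^5 km³.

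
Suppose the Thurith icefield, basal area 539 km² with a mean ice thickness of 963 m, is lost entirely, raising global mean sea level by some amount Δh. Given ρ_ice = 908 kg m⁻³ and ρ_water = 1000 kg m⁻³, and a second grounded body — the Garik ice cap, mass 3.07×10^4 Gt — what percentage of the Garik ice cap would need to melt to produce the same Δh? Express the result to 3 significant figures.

≈ 1.54 %

Equal sea-level rise means equal mass of meltwater, i.e. equal mass of ice lost.
Ice mass of Thurith: 4.713×10^14 kg; ice mass of Garik: 3.070×10^16 kg.
Fraction required = 4.713×10^14 / 3.070×10^16 = 0.0154 → 1.54 %.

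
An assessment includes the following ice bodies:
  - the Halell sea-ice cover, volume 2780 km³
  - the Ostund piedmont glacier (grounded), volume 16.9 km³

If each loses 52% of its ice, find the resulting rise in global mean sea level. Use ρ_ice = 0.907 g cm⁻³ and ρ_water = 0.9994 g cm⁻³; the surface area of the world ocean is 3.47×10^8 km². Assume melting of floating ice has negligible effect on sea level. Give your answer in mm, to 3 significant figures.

The Halell sea-ice cover is floating and already displaces its own weight of water, so its melt adds essentially nothing to sea level.
Ostund: 0.52 × 16.9 km³ × (907/999.4) = 7.976 km³ of water.
Total added water ≈ 7.976×10^9 m³ over 3.47×10^14 m² → Δh = 2.30×10^-5 m = 0.0230 mm.

≈ 0.0230 mm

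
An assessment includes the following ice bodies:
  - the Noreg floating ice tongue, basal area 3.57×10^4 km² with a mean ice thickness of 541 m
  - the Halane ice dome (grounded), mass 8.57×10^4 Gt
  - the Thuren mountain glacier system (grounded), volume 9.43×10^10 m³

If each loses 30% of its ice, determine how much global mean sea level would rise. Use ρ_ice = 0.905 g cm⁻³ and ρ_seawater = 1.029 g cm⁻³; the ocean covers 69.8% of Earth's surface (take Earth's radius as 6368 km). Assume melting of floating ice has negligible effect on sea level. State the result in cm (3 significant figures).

≈ 7.03 cm

The Noreg floating ice tongue is floating and already displaces its own weight of water, so its melt adds essentially nothing to sea level.
Halane: 0.3 × 8.57×10^4 Gt = 2.571×10^16 kg; dividing by ρ_w = 1.029 g cm⁻³ = 1029 kg m⁻³ gives 2.499×10^13 m³ of water.
Thuren: 0.3 × 9.43×10^10 m³ × (905/1029) = 2.488×10^10 m³ of water.
Total added water ≈ 2.501×10^13 m³ over 3.56×10^14 m² → Δh = 0.0703 m = 7.03 cm.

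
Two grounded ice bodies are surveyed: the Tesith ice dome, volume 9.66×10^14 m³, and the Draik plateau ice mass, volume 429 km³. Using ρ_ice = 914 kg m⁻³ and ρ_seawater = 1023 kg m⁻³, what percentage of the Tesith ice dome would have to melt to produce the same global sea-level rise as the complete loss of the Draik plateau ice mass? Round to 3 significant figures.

Equal sea-level rise means equal mass of meltwater, i.e. equal mass of ice lost.
Ice mass of Draik: 3.921×10^14 kg; ice mass of Tesith: 8.829×10^17 kg.
Fraction required = 3.921×10^14 / 8.829×10^17 = 4.44×10^-4 → 0.0444 %.

≈ 0.0444 %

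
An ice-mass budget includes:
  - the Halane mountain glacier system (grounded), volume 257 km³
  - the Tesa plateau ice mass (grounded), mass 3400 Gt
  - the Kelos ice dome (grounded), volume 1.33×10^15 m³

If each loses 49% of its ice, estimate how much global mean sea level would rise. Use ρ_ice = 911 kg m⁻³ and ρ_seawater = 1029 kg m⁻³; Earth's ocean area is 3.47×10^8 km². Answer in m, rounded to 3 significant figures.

≈ 1.67 m

Halane: 0.49 × 257 km³ × (911/1029) = 111.5 km³ of water.
Tesa: 0.49 × 3400 Gt = 1.666×10^15 kg; dividing by ρ_w = 1029 kg m⁻³ gives 1.619×10^12 m³ of water.
Kelos: 0.49 × 1.33×10^15 m³ × (911/1029) = 5.770×10^14 m³ of water.
Total added water ≈ 5.787×10^14 m³ over 3.47×10^14 m² → Δh = 1.67 m.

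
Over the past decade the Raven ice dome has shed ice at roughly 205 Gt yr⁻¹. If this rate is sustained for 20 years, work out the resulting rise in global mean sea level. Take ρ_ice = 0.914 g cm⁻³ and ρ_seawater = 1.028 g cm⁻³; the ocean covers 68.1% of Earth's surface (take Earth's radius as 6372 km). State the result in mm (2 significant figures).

Total mass lost = 205 Gt/yr × 20 yr = 4100 Gt = 4.100×10^15 kg.
ρ_w = 1.028 g cm⁻³ = 1028 kg m⁻³, so water volume = 4.100×10^15 / 1028 = 3.988×10^12 m³.
Δh = 3.988×10^12 / 3.47×10^14 = 0.0115 m = 11 mm.

≈ 11 mm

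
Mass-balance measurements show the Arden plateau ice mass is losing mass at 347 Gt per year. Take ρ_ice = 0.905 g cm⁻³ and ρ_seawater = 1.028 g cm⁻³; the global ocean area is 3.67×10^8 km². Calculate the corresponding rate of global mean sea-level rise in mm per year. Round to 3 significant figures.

≈ 0.920 mm/yr

ρ_w = 1.028 g cm⁻³ = 1028 kg m⁻³. Annual water volume added = 347 Gt / ρ_w = 3.470×10^14 kg / 1028 kg m⁻³ = 3.375×10^11 m³.
Δh per year = 3.375×10^11 / 3.67×10^14 = 9.20×10^-4 m = 0.920 mm.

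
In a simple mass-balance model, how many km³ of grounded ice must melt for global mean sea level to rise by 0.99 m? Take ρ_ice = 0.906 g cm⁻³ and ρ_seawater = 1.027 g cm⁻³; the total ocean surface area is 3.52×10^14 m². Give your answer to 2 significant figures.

≈ 4.0×10^5 km³

Required water volume = Δh × A = 0.99 m × 3.52×10^14 m² = 3.485×10^14 m³ = 3.485×10^5 km³.
Ice volume = water volume × ρ_w/ρ_ice = 3.485×10^5 × 1027/906 = 4.0×10^5 km³.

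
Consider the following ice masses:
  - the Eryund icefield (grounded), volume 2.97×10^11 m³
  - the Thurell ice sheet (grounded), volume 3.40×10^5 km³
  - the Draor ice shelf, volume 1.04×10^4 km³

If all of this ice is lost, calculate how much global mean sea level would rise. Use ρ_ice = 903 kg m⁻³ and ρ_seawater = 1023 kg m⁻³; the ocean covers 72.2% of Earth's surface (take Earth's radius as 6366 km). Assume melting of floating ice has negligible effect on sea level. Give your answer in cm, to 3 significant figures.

Eryund: 2.97×10^11 m³ × (903/1023) = 2.622×10^11 m³ of water.
Thurell: 3.40×10^5 km³ × (903/1023) = 3.001×10^5 km³ of water.
The Draor ice shelf is floating and already displaces its own weight of water, so its melt adds essentially nothing to sea level.
Total added water ≈ 3.004×10^14 m³ over 3.68×10^14 m² → Δh = 0.817 m = 81.7 cm.

≈ 81.7 cm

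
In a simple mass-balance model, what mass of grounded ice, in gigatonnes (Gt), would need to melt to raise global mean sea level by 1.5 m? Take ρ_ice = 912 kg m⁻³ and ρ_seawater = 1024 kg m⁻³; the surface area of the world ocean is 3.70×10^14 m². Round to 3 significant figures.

Required water volume = Δh × A = 1.5 m × 3.70×10^14 m² = 5.550×10^14 m³.
ρ_w = 1024 kg m⁻³, so the mass of water = 5.550×10^14 m³ × 1024 kg m⁻³ = 5.683×10^17 kg = 5.68×10^5 Gt (and the same mass of ice, by conservation).

≈ 5.68×10^5 Gt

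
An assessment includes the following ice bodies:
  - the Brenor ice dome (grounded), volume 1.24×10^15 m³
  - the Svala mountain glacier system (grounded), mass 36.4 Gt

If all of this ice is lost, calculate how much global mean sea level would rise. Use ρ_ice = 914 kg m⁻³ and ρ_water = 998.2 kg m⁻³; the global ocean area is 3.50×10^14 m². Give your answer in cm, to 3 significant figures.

Brenor: 1.24×10^15 m³ × (914/998.2) = 1.135×10^15 m³ of water.
Svala: 36.4 Gt = 3.640×10^13 kg; dividing by ρ_w = 998.2 kg m⁻³ gives 3.647×10^10 m³ of water.
Total added water ≈ 1.135×10^15 m³ over 3.50×10^14 m² → Δh = 3.24 m = 324 cm.

≈ 324 cm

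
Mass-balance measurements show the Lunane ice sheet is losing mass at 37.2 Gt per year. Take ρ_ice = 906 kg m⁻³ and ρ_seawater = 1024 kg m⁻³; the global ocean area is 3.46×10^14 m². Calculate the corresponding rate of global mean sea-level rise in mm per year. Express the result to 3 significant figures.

ρ_w = 1024 kg m⁻³. Annual water volume added = 37.2 Gt / ρ_w = 3.720×10^13 kg / 1024 kg m⁻³ = 3.633×10^10 m³.
Δh per year = 3.633×10^10 / 3.46×10^14 = 1.05×10^-4 m = 0.105 mm.

≈ 0.105 mm/yr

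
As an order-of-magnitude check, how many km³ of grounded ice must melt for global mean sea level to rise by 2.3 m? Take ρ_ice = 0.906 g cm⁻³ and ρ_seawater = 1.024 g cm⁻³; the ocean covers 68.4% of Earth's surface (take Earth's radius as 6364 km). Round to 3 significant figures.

≈ 9.05×10^5 km³

Required water volume = Δh × A = 2.3 m × 3.48×10^14 m² = 8.007×10^14 m³ = 8.007×10^5 km³.
Ice volume = water volume × ρ_w/ρ_ice = 8.007×10^5 × 1024/906 = 9.05×10^5 km³.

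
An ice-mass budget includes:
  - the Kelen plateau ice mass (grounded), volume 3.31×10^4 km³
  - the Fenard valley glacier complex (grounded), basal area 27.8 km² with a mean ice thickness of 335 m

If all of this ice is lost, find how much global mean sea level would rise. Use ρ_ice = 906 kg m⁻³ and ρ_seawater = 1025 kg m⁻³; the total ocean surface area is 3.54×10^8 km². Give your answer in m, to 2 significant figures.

≈ 0.083 m

Kelen: 3.31×10^4 km³ × (906/1025) = 2.926×10^4 km³ of water.
Fenard: ice volume = 27.8 km² × 335 m = 9.313 km³; 9.313 × (906/1025) = 8.232 km³ of water.
Total added water ≈ 2.927×10^13 m³ over 3.54×10^14 m² → Δh = 0.0827 m.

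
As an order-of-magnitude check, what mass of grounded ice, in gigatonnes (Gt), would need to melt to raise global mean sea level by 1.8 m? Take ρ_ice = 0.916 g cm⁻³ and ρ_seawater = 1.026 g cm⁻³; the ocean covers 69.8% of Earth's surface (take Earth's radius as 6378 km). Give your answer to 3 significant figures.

Required water volume = Δh × A = 1.8 m × 3.57×10^14 m² = 6.423×10^14 m³.
ρ_w = 1.026 g cm⁻³ = 1026 kg m⁻³, so the mass of water = 6.423×10^14 m³ × 1026 kg m⁻³ = 6.590×10^17 kg = 6.59×10^5 Gt (and the same mass of ice, by conservation).

≈ 6.59×10^5 Gt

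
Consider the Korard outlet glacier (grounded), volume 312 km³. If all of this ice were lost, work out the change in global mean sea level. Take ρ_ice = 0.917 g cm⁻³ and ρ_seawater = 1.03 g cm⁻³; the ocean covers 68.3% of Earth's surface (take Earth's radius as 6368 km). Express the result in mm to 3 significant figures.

Korard: 312 km³ × (917/1030) = 277.8 km³ of water.
Spread over 3.48×10^14 m² of ocean, Δh = 2.778×10^11 / 3.48×10^14 = 7.98×10^-4 m = 0.798 mm.

≈ 0.798 mm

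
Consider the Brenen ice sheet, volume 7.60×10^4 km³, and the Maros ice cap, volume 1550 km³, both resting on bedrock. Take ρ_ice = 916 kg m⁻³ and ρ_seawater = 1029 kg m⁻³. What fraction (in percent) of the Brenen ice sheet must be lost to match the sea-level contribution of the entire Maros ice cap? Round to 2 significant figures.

≈ 2.0 %

Equal sea-level rise means equal mass of meltwater, i.e. equal mass of ice lost.
Ice mass of Maros: 1.420×10^15 kg; ice mass of Brenen: 6.962×10^16 kg.
Fraction required = 1.420×10^15 / 6.962×10^16 = 0.0204 → 2.0 %.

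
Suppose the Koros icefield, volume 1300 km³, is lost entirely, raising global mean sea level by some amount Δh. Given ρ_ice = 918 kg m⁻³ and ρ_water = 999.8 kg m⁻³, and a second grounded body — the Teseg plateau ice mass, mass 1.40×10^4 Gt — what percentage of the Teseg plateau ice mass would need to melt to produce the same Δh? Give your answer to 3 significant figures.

≈ 8.52 %

Equal sea-level rise means equal mass of meltwater, i.e. equal mass of ice lost.
Ice mass of Koros: 1.193×10^15 kg; ice mass of Teseg: 1.400×10^16 kg.
Fraction required = 1.193×10^15 / 1.400×10^16 = 0.0852 → 8.52 %.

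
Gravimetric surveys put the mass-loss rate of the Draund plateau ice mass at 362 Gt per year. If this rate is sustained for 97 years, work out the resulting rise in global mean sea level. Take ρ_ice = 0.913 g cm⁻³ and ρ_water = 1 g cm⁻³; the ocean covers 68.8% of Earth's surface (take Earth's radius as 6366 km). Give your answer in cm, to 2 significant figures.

≈ 10 cm

Total mass lost = 362 Gt/yr × 97 yr = 3.511×10^4 Gt = 3.511×10^16 kg.
ρ_w = 1 g cm⁻³ = 1000 kg m⁻³, so water volume = 3.511×10^16 / 1000 = 3.511×10^13 m³.
Δh = 3.511×10^13 / 3.50×10^14 = 0.100 m = 10 cm.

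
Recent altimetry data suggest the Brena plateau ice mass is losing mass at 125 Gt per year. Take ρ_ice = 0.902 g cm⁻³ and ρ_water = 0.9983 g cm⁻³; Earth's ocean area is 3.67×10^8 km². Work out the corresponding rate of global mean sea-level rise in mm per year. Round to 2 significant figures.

≈ 0.34 mm/yr

ρ_w = 0.9983 g cm⁻³ = 998.3 kg m⁻³. Annual water volume added = 125 Gt / ρ_w = 1.250×10^14 kg / 998.3 kg m⁻³ = 1.252×10^11 m³.
Δh per year = 1.252×10^11 / 3.67×10^14 = 3.41×10^-4 m = 0.34 mm.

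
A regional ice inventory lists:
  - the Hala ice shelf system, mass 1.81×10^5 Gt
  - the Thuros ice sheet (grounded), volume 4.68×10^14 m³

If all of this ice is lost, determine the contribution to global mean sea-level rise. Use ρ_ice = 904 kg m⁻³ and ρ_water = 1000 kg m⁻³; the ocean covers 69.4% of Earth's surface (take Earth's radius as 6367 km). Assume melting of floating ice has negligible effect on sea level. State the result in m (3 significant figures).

≈ 1.20 m

The Hala ice shelf system is floating and already displaces its own weight of water, so its melt adds essentially nothing to sea level.
Thuros: 4.68×10^14 m³ × (904/1000) = 4.231×10^14 m³ of water.
Total added water ≈ 4.231×10^14 m³ over 3.54×10^14 m² → Δh = 1.20 m.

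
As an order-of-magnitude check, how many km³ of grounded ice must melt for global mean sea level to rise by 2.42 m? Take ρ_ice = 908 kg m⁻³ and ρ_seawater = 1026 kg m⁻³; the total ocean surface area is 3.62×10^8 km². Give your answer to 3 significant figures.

Required water volume = Δh × A = 2.42 m × 3.62×10^14 m² = 8.760×10^14 m³ = 8.760×10^5 km³.
Ice volume = water volume × ρ_w/ρ_ice = 8.760×10^5 × 1026/908 = 9.90×10^5 km³.

≈ 9.90×10^5 km³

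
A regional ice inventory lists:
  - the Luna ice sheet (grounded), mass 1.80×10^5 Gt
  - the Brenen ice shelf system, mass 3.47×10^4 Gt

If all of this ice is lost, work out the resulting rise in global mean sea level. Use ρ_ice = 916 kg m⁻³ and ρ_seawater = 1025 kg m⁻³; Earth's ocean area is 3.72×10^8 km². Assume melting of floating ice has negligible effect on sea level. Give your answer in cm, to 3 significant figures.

≈ 47.2 cm

Luna: 1.80×10^5 Gt = 1.800×10^17 kg; dividing by ρ_w = 1025 kg m⁻³ gives 1.756×10^14 m³ of water.
The Brenen ice shelf system is floating and already displaces its own weight of water, so its melt adds essentially nothing to sea level.
Total added water ≈ 1.756×10^14 m³ over 3.72×10^14 m² → Δh = 0.472 m = 47.2 cm.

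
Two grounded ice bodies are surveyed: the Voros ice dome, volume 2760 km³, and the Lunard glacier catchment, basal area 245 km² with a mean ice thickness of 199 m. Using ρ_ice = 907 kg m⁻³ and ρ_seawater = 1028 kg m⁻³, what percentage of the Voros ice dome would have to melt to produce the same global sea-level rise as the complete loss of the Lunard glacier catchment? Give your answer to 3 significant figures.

Equal sea-level rise means equal mass of meltwater, i.e. equal mass of ice lost.
Ice mass of Lunard: 4.422×10^13 kg; ice mass of Voros: 2.503×10^15 kg.
Fraction required = 4.422×10^13 / 2.503×10^15 = 0.0177 → 1.77 %.

≈ 1.77 %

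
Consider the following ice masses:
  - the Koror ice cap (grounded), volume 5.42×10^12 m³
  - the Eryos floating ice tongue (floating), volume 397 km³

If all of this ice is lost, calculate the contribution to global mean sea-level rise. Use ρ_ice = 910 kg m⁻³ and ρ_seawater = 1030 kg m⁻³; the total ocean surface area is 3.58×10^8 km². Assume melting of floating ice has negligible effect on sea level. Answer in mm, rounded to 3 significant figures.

≈ 13.4 mm

Koror: 5.42×10^12 m³ × (910/1030) = 4.789×10^12 m³ of water.
The Eryos floating ice tongue is floating and already displaces its own weight of water, so its melt adds essentially nothing to sea level.
Total added water ≈ 4.789×10^12 m³ over 3.58×10^14 m² → Δh = 0.0134 m = 13.4 mm.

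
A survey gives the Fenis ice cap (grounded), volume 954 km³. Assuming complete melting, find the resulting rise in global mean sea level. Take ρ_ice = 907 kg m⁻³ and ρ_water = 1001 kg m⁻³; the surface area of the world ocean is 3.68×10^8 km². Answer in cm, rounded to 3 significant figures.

≈ 0.235 cm

Fenis: 954 km³ × (907/1001) = 864.4 km³ of water.
Spread over 3.68×10^14 m² of ocean, Δh = 8.644×10^11 / 3.68×10^14 = 2.35×10^-3 m = 0.235 cm.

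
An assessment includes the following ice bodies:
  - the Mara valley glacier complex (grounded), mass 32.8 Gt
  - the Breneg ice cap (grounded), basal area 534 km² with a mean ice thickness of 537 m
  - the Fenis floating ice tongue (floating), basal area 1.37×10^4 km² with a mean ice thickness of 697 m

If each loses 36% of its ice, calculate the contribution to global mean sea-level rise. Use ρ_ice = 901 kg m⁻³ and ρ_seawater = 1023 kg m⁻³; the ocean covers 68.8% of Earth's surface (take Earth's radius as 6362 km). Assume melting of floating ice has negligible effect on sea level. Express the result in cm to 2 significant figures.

≈ 0.029 cm

Mara: 0.36 × 32.8 Gt = 1.181×10^13 kg; dividing by ρ_w = 1023 kg m⁻³ gives 1.154×10^10 m³ of water.
Breneg: ice volume = 534 km² × 537 m = 286.8 km³; 0.36 × 286.8 × (901/1023) = 90.92 km³ of water.
The Fenis floating ice tongue is floating and already displaces its own weight of water, so its melt adds essentially nothing to sea level.
Total added water ≈ 1.025×10^11 m³ over 3.50×10^14 m² → Δh = 2.93×10^-4 m = 0.029 cm.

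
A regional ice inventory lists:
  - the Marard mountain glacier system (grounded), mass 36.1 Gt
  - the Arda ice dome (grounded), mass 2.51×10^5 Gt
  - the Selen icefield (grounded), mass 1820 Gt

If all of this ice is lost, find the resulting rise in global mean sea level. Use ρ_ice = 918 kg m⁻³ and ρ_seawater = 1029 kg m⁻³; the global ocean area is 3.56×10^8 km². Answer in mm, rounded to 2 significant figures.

Marard: 36.1 Gt = 3.610×10^13 kg; dividing by ρ_w = 1029 kg m⁻³ gives 3.508×10^10 m³ of water.
Arda: 2.51×10^5 Gt = 2.510×10^17 kg; dividing by ρ_w = 1029 kg m⁻³ gives 2.439×10^14 m³ of water.
Selen: 1820 Gt = 1.820×10^15 kg; dividing by ρ_w = 1029 kg m⁻³ gives 1.769×10^12 m³ of water.
Total added water ≈ 2.457×10^14 m³ over 3.56×10^14 m² → Δh = 0.690 m = 690 mm.

≈ 690 mm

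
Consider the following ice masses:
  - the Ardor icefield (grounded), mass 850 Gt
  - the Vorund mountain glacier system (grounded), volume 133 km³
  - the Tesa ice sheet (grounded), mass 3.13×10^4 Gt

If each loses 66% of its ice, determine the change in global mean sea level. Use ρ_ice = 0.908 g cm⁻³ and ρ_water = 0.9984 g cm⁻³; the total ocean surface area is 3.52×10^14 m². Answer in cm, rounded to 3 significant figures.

≈ 6.06 cm

Ardor: 0.66 × 850 Gt = 5.610×10^14 kg; dividing by ρ_w = 0.9984 g cm⁻³ = 998.4 kg m⁻³ gives 5.619×10^11 m³ of water.
Vorund: 0.66 × 133 km³ × (908/998.4) = 79.83 km³ of water.
Tesa: 0.66 × 3.13×10^4 Gt = 2.066×10^16 kg; dividing by ρ_w = 998.4 kg m⁻³ gives 2.069×10^13 m³ of water.
Total added water ≈ 2.133×10^13 m³ over 3.52×10^14 m² → Δh = 0.0606 m = 6.06 cm.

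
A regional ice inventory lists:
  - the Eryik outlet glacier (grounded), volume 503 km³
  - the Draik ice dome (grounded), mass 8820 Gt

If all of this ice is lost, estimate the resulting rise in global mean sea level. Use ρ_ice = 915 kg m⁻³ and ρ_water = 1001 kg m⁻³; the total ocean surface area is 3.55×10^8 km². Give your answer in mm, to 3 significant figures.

≈ 26.1 mm

Eryik: 503 km³ × (915/1001) = 459.8 km³ of water.
Draik: 8820 Gt = 8.820×10^15 kg; dividing by ρ_w = 1001 kg m⁻³ gives 8.811×10^12 m³ of water.
Total added water ≈ 9.271×10^12 m³ over 3.55×10^14 m² → Δh = 0.0261 m = 26.1 mm.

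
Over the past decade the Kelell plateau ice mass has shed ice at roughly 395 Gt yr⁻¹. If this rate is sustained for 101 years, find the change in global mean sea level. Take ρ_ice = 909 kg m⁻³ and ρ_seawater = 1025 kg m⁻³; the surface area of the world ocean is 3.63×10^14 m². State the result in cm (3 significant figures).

Total mass lost = 395 Gt/yr × 101 yr = 3.990×10^4 Gt = 3.990×10^16 kg.
ρ_w = 1025 kg m⁻³, so water volume = 3.990×10^16 / 1025 = 3.892×10^13 m³.
Δh = 3.892×10^13 / 3.63×10^14 = 0.107 m = 10.7 cm.

≈ 10.7 cm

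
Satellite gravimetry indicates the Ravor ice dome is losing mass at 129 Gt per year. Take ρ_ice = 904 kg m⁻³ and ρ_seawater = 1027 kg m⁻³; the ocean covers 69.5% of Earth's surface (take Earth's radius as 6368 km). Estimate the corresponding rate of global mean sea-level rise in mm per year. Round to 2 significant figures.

≈ 0.35 mm/yr

ρ_w = 1027 kg m⁻³. Annual water volume added = 129 Gt / ρ_w = 1.290×10^14 kg / 1027 kg m⁻³ = 1.256×10^11 m³.
Δh per year = 1.256×10^11 / 3.54×10^14 = 3.55×10^-4 m = 0.35 mm.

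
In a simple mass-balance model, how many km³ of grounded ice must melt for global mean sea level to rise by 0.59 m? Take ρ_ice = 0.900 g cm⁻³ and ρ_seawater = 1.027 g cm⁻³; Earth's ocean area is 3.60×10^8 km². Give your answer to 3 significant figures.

≈ 2.42×10^5 km³

Required water volume = Δh × A = 0.59 m × 3.60×10^14 m² = 2.124×10^14 m³ = 2.124×10^5 km³.
Ice volume = water volume × ρ_w/ρ_ice = 2.124×10^5 × 1027/900 = 2.42×10^5 km³.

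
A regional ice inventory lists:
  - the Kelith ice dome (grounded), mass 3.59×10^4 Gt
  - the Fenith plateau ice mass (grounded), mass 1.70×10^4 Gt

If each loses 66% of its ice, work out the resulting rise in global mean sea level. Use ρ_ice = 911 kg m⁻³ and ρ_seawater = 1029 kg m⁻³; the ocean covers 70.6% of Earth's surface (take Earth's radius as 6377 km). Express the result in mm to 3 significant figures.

Kelith: 0.66 × 3.59×10^4 Gt = 2.369×10^16 kg; dividing by ρ_w = 1029 kg m⁻³ gives 2.303×10^13 m³ of water.
Fenith: 0.66 × 1.70×10^4 Gt = 1.122×10^16 kg; dividing by ρ_w = 1029 kg m⁻³ gives 1.090×10^13 m³ of water.
Total added water ≈ 3.393×10^13 m³ over 3.61×10^14 m² → Δh = 0.0940 m = 94.0 mm.

≈ 94.0 mm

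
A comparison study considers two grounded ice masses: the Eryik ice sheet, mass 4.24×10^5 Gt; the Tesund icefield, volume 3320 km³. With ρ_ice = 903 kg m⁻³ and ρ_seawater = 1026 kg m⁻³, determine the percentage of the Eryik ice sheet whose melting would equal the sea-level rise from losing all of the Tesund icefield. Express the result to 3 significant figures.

≈ 0.707 %

Equal sea-level rise means equal mass of meltwater, i.e. equal mass of ice lost.
Ice mass of Tesund: 2.998×10^15 kg; ice mass of Eryik: 4.240×10^17 kg.
Fraction required = 2.998×10^15 / 4.240×10^17 = 7.07×10^-3 → 0.707 %.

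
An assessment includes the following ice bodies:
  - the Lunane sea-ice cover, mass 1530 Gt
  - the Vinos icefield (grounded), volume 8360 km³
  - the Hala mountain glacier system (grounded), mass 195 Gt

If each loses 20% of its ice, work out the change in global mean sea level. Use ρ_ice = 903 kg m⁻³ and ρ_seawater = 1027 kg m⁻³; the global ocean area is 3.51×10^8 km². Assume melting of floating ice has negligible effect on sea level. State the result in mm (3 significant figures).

≈ 4.30 mm

The Lunane sea-ice cover is floating and already displaces its own weight of water, so its melt adds essentially nothing to sea level.
Vinos: 0.2 × 8360 km³ × (903/1027) = 1470 km³ of water.
Hala: 0.2 × 195 Gt = 3.900×10^13 kg; dividing by ρ_w = 1027 kg m⁻³ gives 3.797×10^10 m³ of water.
Total added water ≈ 1.508×10^12 m³ over 3.51×10^14 m² → Δh = 4.30×10^-3 m = 4.30 mm.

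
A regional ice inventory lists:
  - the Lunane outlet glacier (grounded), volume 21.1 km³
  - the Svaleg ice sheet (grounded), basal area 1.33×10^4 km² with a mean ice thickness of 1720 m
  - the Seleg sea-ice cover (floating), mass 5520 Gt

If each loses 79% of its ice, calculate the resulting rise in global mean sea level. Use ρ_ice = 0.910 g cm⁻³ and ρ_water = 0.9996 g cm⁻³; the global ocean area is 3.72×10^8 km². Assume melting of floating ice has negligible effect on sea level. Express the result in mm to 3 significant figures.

≈ 44.3 mm

Lunane: 0.79 × 21.1 km³ × (910/999.6) = 15.17 km³ of water.
Svaleg: ice volume = 1.33×10^4 km² × 1720 m = 2.288×10^4 km³; 0.79 × 2.288×10^4 × (910/999.6) = 1.645×10^4 km³ of water.
The Seleg sea-ice cover is floating and already displaces its own weight of water, so its melt adds essentially nothing to sea level.
Total added water ≈ 1.647×10^13 m³ over 3.72×10^14 m² → Δh = 0.0443 m = 44.3 mm.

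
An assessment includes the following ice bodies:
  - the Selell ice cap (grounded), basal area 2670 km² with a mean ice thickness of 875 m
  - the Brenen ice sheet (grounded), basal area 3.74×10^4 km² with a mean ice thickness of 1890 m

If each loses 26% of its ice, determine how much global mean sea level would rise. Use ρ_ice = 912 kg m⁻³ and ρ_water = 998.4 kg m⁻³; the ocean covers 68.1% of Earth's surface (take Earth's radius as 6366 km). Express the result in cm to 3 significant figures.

≈ 5.00 cm

Selell: ice volume = 2670 km² × 875 m = 2336 km³; 0.26 × 2336 × (912/998.4) = 554.9 km³ of water.
Brenen: ice volume = 3.74×10^4 km² × 1890 m = 7.069×10^4 km³; 0.26 × 7.069×10^4 × (912/998.4) = 1.679×10^4 km³ of water.
Total added water ≈ 1.734×10^13 m³ over 3.47×10^14 m² → Δh = 0.0500 m = 5.00 cm.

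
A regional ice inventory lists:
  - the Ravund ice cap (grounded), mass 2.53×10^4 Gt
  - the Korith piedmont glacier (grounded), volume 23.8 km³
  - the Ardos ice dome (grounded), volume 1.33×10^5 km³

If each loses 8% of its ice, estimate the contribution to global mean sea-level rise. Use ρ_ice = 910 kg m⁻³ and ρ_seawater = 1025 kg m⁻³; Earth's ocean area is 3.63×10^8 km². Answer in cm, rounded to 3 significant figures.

Ravund: 0.08 × 2.53×10^4 Gt = 2.024×10^15 kg; dividing by ρ_w = 1025 kg m⁻³ gives 1.975×10^12 m³ of water.
Korith: 0.08 × 23.8 km³ × (910/1025) = 1.690 km³ of water.
Ardos: 0.08 × 1.33×10^5 km³ × (910/1025) = 9446 km³ of water.
Total added water ≈ 1.142×10^13 m³ over 3.63×10^14 m² → Δh = 0.0315 m = 3.15 cm.

≈ 3.15 cm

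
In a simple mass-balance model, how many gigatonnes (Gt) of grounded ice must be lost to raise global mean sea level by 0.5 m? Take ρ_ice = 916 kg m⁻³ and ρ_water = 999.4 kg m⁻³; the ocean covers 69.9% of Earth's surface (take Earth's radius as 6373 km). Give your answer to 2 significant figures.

≈ 1.8×10^5 Gt

Required water volume = Δh × A = 0.5 m × 3.57×10^14 m² = 1.784×10^14 m³.
ρ_w = 999.4 kg m⁻³, so the mass of water = 1.784×10^14 m³ × 999.4 kg m⁻³ = 1.783×10^17 kg = 1.8×10^5 Gt (and the same mass of ice, by conservation).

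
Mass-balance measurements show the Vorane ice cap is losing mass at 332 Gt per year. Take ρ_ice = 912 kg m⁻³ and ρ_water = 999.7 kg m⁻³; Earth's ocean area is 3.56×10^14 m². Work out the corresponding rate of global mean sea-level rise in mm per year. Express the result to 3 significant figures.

≈ 0.933 mm/yr

ρ_w = 999.7 kg m⁻³. Annual water volume added = 332 Gt / ρ_w = 3.320×10^14 kg / 999.7 kg m⁻³ = 3.321×10^11 m³.
Δh per year = 3.321×10^11 / 3.56×10^14 = 9.33×10^-4 m = 0.933 mm.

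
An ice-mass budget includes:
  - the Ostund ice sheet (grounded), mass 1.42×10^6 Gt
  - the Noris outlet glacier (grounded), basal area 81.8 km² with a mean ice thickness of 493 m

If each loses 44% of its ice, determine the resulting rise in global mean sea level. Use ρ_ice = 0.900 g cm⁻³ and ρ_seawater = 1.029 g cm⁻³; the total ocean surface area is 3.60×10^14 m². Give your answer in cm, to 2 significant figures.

≈ 170 cm

Ostund: 0.44 × 1.42×10^6 Gt = 6.248×10^17 kg; dividing by ρ_w = 1.029 g cm⁻³ = 1029 kg m⁻³ gives 6.072×10^14 m³ of water.
Noris: ice volume = 81.8 km² × 493 m = 40.33 km³; 0.44 × 40.33 × (900/1029) = 15.52 km³ of water.
Total added water ≈ 6.072×10^14 m³ over 3.60×10^14 m² → Δh = 1.69 m = 170 cm.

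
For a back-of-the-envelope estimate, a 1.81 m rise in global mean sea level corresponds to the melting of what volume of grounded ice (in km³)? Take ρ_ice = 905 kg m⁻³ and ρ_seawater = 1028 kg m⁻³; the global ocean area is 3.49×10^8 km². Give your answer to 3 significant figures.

≈ 7.18×10^5 km³

Required water volume = Δh × A = 1.81 m × 3.49×10^14 m² = 6.317×10^14 m³ = 6.317×10^5 km³.
Ice volume = water volume × ρ_w/ρ_ice = 6.317×10^5 × 1028/905 = 7.18×10^5 km³.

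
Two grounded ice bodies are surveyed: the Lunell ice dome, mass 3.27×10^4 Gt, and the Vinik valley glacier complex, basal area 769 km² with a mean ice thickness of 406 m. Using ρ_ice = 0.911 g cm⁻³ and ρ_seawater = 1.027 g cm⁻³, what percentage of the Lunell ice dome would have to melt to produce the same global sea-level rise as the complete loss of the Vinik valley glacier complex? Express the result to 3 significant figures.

Equal sea-level rise means equal mass of meltwater, i.e. equal mass of ice lost.
Ice mass of Vinik: 2.844×10^14 kg; ice mass of Lunell: 3.270×10^16 kg.
Fraction required = 2.844×10^14 / 3.270×10^16 = 8.70×10^-3 → 0.870 %.

≈ 0.870 %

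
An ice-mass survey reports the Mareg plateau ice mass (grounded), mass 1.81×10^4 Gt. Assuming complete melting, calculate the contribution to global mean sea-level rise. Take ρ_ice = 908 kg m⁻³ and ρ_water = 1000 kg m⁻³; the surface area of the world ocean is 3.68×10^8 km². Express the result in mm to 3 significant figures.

≈ 49.2 mm

Mareg: 1.81×10^4 Gt = 1.810×10^16 kg; dividing by ρ_w = 1000 kg m⁻³ gives 1.810×10^13 m³ of water.
Spread over 3.68×10^14 m² of ocean, Δh = 1.810×10^13 / 3.68×10^14 = 0.0492 m = 49.2 mm.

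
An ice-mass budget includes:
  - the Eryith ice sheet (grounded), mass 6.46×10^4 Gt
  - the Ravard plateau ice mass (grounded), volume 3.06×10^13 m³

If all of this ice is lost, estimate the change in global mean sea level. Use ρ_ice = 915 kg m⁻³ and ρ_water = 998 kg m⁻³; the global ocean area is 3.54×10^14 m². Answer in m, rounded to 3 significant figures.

Eryith: 6.46×10^4 Gt = 6.460×10^16 kg; dividing by ρ_w = 998 kg m⁻³ gives 6.473×10^13 m³ of water.
Ravard: 3.06×10^13 m³ × (915/998) = 2.806×10^13 m³ of water.
Total added water ≈ 9.278×10^13 m³ over 3.54×10^14 m² → Δh = 0.262 m.

≈ 0.262 m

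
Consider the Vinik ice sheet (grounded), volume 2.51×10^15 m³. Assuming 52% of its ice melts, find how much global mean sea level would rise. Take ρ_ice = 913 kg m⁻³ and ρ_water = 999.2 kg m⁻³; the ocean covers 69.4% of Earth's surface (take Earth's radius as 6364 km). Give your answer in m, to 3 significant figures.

Vinik: 0.52 × 2.51×10^15 m³ × (913/999.2) = 1.193×10^15 m³ of water.
Spread over 3.53×10^14 m² of ocean, Δh = 1.193×10^15 / 3.53×10^14 = 3.38 m.

≈ 3.38 m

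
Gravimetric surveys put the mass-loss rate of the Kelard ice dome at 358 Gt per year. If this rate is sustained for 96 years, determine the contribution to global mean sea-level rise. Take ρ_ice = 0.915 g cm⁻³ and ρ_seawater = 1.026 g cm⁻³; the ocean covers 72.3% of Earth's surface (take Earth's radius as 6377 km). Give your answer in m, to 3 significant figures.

Total mass lost = 358 Gt/yr × 96 yr = 3.437×10^4 Gt = 3.437×10^16 kg.
ρ_w = 1.026 g cm⁻³ = 1026 kg m⁻³, so water volume = 3.437×10^16 / 1026 = 3.350×10^13 m³.
Δh = 3.350×10^13 / 3.69×10^14 = 0.0907 m.

≈ 0.0907 m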